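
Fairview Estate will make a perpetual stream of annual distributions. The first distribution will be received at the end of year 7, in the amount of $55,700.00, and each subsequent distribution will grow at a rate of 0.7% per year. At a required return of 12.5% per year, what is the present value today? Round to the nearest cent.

$232840.25

Value at end of year 6: C₁ / (r − g) = $55,700.00 / (0.125 − 0.007) = $472,033.8983
Discount to today: PV = $472,033.8983 / (1 + 0.125)^6 = $472,033.8983 / 2.027287 = $232,840.25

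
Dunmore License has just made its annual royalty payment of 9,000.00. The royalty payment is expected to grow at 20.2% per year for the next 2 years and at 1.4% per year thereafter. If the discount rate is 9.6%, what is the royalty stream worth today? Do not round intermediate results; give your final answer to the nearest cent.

D_1 = 10818.00000
D_2 = 13003.23600
Terminal value at year 2: TV = D_2×(1+g_2)/(r−g_2) = 13185.28130/0.082 = 160796.11346
P_0 = D_1/(1+r)^1 + D_2/(1+r)^2 + TV/(1+r)^2
    = 9870.43796 + 10825.06061 + 133861.11529 = 154556.61385

154556.61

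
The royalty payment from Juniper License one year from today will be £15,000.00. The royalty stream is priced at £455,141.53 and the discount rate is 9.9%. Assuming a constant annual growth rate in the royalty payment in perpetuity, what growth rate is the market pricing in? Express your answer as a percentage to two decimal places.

P = D₁/(r−g) ⇒ g = r − D₁/P = 0.099 − £15,000.00/£455,141.53 = 0.066043

6.60%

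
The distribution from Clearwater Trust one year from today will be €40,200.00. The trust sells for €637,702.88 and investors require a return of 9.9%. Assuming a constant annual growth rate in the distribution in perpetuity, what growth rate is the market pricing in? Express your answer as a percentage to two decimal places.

P = D₁/(r−g) ⇒ g = r − D₁/P = 0.099 − €40,200.00/€637,702.88 = 0.035961

3.60%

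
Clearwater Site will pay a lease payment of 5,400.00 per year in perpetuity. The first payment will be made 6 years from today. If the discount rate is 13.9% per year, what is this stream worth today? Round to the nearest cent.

Value at end of year 5: C / r = 5,400.00 / 0.139 = 38,848.9209
Discount to today: PV = 38,848.9209 / (1 + 0.139)^5 = 38,848.9209 / 1.916985 = 20,265.64

20265.64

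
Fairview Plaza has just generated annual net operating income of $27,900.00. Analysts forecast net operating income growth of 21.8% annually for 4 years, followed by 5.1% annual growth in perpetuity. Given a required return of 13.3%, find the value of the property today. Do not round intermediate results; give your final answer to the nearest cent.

D_1 = 33982.20000
D_2 = 41390.31960
D_3 = 50413.40927
D_4 = 61403.53249
Terminal value at year 4: TV = D_4×(1+g_2)/(r−g_2) = 64535.11265/0.082 = 787013.56892
P_0 = D_1/(1+r)^1 + D_2/(1+r)^2 + D_3/(1+r)^3 + D_4/(1+r)^4 + TV/(1+r)^4
    = 29993.11562 + 32243.26110 + 34662.21714 + 37262.64826 + 477598.08928 = 611759.33141

$611759.33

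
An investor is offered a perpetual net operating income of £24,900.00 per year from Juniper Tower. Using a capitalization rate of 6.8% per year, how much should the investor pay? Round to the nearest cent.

£366176.47

Level perpetuity: PV = C / r = £24,900.00 / 0.068 = £366,176.47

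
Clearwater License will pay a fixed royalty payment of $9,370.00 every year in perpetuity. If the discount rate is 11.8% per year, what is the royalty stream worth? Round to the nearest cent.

$79406.78

Level perpetuity: PV = C / r = $9,370.00 / 0.118 = $79,406.78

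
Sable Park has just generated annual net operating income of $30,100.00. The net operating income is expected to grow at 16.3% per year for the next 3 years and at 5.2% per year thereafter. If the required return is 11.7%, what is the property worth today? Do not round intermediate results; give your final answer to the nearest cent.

$647799.13

D_1 = 35006.30000
D_2 = 40712.32690
D_3 = 47348.43618
Terminal value at year 3: TV = D_3×(1+g_2)/(r−g_2) = 49810.55487/0.065 = 766316.22871
P_0 = D_1/(1+r)^1 + D_2/(1+r)^2 + D_3/(1+r)^3 + TV/(1+r)^3
    = 31339.57028 + 32630.18821 + 33973.95603 + 549855.41151 = 647799.12604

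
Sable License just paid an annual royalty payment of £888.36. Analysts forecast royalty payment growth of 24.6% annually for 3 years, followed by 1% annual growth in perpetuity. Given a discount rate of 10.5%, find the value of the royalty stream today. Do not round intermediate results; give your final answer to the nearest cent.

D_1 = 1106.89656
D_2 = 1379.19311
D_3 = 1718.47462
Terminal value at year 3: TV = D_3×(1+g_2)/(r−g_2) = 1735.65937/0.095 = 18270.09859
P_0 = D_1/(1+r)^1 + D_2/(1+r)^2 + D_3/(1+r)^3 + TV/(1+r)^3
    = 1001.71634 + 1129.53716 + 1273.66815 + 13541.10348 = 16946.02513

£16946.03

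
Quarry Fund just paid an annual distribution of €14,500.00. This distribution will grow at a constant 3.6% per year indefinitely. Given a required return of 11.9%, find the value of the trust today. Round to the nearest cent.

D₁ = D₀ × (1 + g) = €14,500.00 × 1.036 = €15,022.0000
Growing perpetuity: P = D₁ / (r − g) = €15,022.0000 / (0.119 − 0.036) = €180,987.95

€180987.95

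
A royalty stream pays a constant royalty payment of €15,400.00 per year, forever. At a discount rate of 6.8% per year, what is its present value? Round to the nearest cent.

Level perpetuity: PV = C / r = €15,400.00 / 0.068 = €226,470.59

€226470.59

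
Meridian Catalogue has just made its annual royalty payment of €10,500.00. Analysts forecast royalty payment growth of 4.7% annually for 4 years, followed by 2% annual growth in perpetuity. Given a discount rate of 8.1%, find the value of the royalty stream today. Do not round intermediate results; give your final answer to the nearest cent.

€193305.12

D_1 = 10993.50000
D_2 = 11510.19450
D_3 = 12051.17364
D_4 = 12617.57880
Terminal value at year 4: TV = D_4×(1+g_2)/(r−g_2) = 12869.93038/0.061 = 210982.46522
P_0 = D_1/(1+r)^1 + D_2/(1+r)^2 + D_3/(1+r)^3 + D_4/(1+r)^4 + TV/(1+r)^4
    = 10169.75023 + 9849.88760 + 9540.08540 + 9240.02721 + 154505.37296 = 193305.12339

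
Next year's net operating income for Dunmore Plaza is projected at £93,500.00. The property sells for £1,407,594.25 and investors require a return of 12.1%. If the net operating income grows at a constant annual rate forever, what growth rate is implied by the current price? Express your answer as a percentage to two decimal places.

5.46%

P = D₁/(r−g) ⇒ g = r − D₁/P = 0.121 − £93,500.00/£1,407,594.25 = 0.054575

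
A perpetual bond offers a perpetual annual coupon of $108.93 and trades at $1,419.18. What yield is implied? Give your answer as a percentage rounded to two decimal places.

7.68%

P = C/r ⇒ r = C/P = $108.93/$1,419.18 = 0.076756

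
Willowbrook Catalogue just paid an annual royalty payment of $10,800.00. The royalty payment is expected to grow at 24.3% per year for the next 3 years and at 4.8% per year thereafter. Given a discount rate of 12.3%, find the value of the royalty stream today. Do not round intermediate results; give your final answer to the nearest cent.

D_1 = 13424.40000
D_2 = 16686.52920
D_3 = 20741.35580
Terminal value at year 3: TV = D_3×(1+g_2)/(r−g_2) = 21736.94087/0.075 = 289825.87832
P_0 = D_1/(1+r)^1 + D_2/(1+r)^2 + D_3/(1+r)^3 + TV/(1+r)^3
    = 11954.05165 + 13231.42137 + 14645.28652 + 204643.47031 = 244474.22984

$244474.23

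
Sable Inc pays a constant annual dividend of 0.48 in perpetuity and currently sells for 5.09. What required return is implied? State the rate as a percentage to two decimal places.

9.43%

P = C/r ⇒ r = C/P = 0.48/5.09 = 0.094303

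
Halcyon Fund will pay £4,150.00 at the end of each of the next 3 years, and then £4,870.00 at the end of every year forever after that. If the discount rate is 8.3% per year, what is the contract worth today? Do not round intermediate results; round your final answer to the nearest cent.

£56829.19

PV of 3-year annuity: £4,150.00 × [1 − (1+0.083)^−3] / 0.083 = 10637.32228
Perpetuity value at year 3: £4,870.00 / 0.083 = 58674.69880
PV of perpetuity: 58674.69880 / (1+0.083)^3 = 46191.86518
Total PV = 10637.32228 + 46191.86518 = 56829.18746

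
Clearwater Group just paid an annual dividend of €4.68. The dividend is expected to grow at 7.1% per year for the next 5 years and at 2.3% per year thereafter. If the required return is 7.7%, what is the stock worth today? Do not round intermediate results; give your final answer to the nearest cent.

D_1 = 5.01228
D_2 = 5.36815
D_3 = 5.74929
D_4 = 6.15749
D_5 = 6.59467
Terminal value at year 5: TV = D_5×(1+g_2)/(r−g_2) = 6.74635/0.054 = 124.93240
P_0 = D_1/(1+r)^1 + D_2/(1+r)^2 + D_3/(1+r)^3 + D_4/(1+r)^4 + D_5/(1+r)^5 + TV/(1+r)^5
    = 4.65393 + 4.62800 + 4.60222 + 4.57658 + 4.55108 + 86.21773 = 109.22953

€109.23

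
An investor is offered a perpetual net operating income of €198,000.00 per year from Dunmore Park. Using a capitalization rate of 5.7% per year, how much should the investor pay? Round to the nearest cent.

Level perpetuity: PV = C / r = €198,000.00 / 0.057 = €3,473,684.21

€3473684.21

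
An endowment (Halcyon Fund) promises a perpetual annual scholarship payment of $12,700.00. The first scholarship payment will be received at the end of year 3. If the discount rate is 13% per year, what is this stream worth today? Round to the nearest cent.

$76507.41

Value at end of year 2: C / r = $12,700.00 / 0.13 = $97,692.3077
Discount to today: PV = $97,692.3077 / (1 + 0.13)^2 = $97,692.3077 / 1.276900 = $76,507.41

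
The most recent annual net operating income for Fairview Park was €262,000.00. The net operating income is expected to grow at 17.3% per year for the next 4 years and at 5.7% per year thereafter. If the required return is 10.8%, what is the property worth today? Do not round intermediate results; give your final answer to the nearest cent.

D_1 = 307326.00000
D_2 = 360493.39800
D_3 = 422858.75585
D_4 = 496013.32062
Terminal value at year 4: TV = D_4×(1+g_2)/(r−g_2) = 524286.07989/0.051 = 10280119.21357
P_0 = D_1/(1+r)^1 + D_2/(1+r)^2 + D_3/(1+r)^3 + D_4/(1+r)^4 + TV/(1+r)^4
    = 277370.03610 + 293641.74400 + 310868.01959 + 329104.86189 + 6820859.58869 = 8031844.25027

€8031844.25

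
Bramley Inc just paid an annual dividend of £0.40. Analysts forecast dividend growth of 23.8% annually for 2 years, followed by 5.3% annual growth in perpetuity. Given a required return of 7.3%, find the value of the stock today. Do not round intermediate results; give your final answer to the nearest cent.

D_1 = 0.49520
D_2 = 0.61306
Terminal value at year 2: TV = D_2×(1+g_2)/(r−g_2) = 0.64555/0.02 = 32.27748
P_0 = D_1/(1+r)^1 + D_2/(1+r)^2 + TV/(1+r)^2
    = 0.46151 + 0.53248 + 28.03498 = 29.02897

£29.03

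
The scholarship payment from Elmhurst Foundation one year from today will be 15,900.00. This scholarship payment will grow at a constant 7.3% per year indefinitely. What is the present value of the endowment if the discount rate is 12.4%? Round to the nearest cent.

311764.71

Growing perpetuity: P = D₁ / (r − g) = 15,900.0000 / (0.124 − 0.073) = 311,764.71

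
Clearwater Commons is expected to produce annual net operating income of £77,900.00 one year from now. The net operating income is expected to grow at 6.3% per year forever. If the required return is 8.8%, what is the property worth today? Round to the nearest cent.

£3116000.00

Growing perpetuity: P = D₁ / (r − g) = £77,900.0000 / (0.088 − 0.063) = £3,116,000.00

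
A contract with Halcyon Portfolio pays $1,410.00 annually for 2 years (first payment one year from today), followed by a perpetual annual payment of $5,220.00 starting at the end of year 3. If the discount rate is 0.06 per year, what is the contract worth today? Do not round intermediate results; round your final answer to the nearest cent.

$80014.77

PV of 2-year annuity: $1,410.00 × [1 − (1+0.06)^−2] / 0.06 = 2585.08366
Perpetuity value at year 2: $5,220.00 / 0.06 = 87000.00000
PV of perpetuity: 87000.00000 / (1+0.06)^2 = 77429.69028
Total PV = 2585.08366 + 77429.69028 = 80014.77394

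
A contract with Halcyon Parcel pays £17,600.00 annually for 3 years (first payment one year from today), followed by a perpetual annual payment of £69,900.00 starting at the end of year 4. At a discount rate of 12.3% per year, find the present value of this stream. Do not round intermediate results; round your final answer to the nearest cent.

PV of 3-year annuity: £17,600.00 × [1 − (1+0.123)^−3] / 0.123 = 42055.25868
Perpetuity value at year 3: £69,900.00 / 0.123 = 568292.68293
PV of perpetuity: 568292.68293 / (1+0.123)^3 = 401266.39988
Total PV = 42055.25868 + 401266.39988 = 443321.65856

£443321.66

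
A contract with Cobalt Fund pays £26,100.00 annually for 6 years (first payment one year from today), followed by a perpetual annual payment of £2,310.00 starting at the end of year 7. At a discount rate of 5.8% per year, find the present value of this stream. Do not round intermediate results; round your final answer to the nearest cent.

£157549.45

PV of 6-year annuity: £26,100.00 × [1 − (1+0.058)^−6] / 0.058 = 129152.61237
Perpetuity value at year 6: £2,310.00 / 0.058 = 39827.58621
PV of perpetuity: 39827.58621 / (1+0.058)^6 = 28396.83776
Total PV = 129152.61237 + 28396.83776 = 157549.45012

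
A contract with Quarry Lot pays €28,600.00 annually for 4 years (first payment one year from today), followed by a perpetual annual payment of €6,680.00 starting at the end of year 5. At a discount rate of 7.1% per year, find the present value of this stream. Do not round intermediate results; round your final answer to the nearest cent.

€168164.87

PV of 4-year annuity: €28,600.00 × [1 − (1+0.071)^−4] / 0.071 = 96655.94840
Perpetuity value at year 4: €6,680.00 / 0.071 = 94084.50704
PV of perpetuity: 94084.50704 / (1+0.071)^4 = 71508.92189
Total PV = 96655.94840 + 71508.92189 = 168164.87029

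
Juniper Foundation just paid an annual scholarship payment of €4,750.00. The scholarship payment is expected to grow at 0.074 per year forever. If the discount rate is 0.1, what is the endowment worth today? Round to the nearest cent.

D₁ = D₀ × (1 + g) = €4,750.00 × 1.074 = €5,101.5000
Growing perpetuity: P = D₁ / (r − g) = €5,101.5000 / (0.1 − 0.074) = €196,211.54

€196211.54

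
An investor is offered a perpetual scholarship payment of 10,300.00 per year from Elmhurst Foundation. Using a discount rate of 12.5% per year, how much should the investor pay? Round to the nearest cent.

82400.00

Level perpetuity: PV = C / r = 10,300.00 / 0.125 = 82,400.00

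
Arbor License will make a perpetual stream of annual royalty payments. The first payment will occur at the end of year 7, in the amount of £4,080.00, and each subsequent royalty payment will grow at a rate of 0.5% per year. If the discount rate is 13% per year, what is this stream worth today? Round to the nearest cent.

Value at end of year 6: C₁ / (r − g) = £4,080.00 / (0.13 − 0.005) = £32,640.0000
Discount to today: PV = £32,640.0000 / (1 + 0.13)^6 = £32,640.0000 / 2.081952 = £15,677.60

£15677.60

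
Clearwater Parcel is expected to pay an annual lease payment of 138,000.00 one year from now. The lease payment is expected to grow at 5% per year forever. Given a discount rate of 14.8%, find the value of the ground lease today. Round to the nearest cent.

1408163.27

Growing perpetuity: P = D₁ / (r − g) = 138,000.0000 / (0.148 − 0.05) = 1,408,163.27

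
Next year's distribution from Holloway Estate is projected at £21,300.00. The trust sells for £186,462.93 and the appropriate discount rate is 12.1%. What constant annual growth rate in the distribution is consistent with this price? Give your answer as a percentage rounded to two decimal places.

P = D₁/(r−g) ⇒ g = r − D₁/P = 0.121 − £21,300.00/£186,462.93 = 0.006768

0.68%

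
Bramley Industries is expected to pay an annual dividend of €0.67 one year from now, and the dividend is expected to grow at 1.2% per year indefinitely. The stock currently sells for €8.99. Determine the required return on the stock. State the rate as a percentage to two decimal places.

P = D₁/(r − g) ⇒ r = D₁/P + g = €0.6700/€8.99 + 0.012 = 0.074527 + 0.012 = 0.086527

8.65%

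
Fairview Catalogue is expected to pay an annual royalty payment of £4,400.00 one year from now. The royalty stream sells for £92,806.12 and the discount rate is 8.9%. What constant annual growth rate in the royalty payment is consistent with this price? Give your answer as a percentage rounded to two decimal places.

4.16%

P = D₁/(r−g) ⇒ g = r − D₁/P = 0.089 − £4,400.00/£92,806.12 = 0.041589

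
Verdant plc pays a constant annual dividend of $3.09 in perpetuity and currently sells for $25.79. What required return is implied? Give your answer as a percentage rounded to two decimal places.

11.98%

P = C/r ⇒ r = C/P = $3.09/$25.79 = 0.119814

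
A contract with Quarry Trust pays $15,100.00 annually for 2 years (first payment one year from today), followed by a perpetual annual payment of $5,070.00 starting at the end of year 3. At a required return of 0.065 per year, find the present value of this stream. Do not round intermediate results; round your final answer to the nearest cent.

$96260.88

PV of 2-year annuity: $15,100.00 × [1 − (1+0.065)^−2] / 0.065 = 27491.45893
Perpetuity value at year 2: $5,070.00 / 0.065 = 78000.00000
PV of perpetuity: 78000.00000 / (1+0.065)^2 = 68769.42406
Total PV = 27491.45893 + 68769.42406 = 96260.88298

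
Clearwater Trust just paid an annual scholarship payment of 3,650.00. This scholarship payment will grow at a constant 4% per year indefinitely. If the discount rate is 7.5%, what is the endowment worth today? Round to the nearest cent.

108457.14

D₁ = D₀ × (1 + g) = 3,650.00 × 1.04 = 3,796.0000
Growing perpetuity: P = D₁ / (r − g) = 3,796.0000 / (0.075 − 0.04) = 108,457.14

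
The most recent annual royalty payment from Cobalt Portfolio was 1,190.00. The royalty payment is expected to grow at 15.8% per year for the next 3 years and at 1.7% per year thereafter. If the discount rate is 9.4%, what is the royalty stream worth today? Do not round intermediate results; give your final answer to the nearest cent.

22644.44

D_1 = 1378.02000
D_2 = 1595.74716
D_3 = 1847.87521
Terminal value at year 3: TV = D_3×(1+g_2)/(r−g_2) = 1879.28909/0.077 = 24406.35182
P_0 = D_1/(1+r)^1 + D_2/(1+r)^2 + D_3/(1+r)^3 + TV/(1+r)^3
    = 1259.61609 + 1333.30478 + 1411.30433 + 18640.21431 = 22644.43951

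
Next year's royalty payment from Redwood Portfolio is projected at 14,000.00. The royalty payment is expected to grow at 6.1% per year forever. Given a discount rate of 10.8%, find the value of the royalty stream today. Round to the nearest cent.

297872.34

Growing perpetuity: P = D₁ / (r − g) = 14,000.0000 / (0.108 − 0.061) = 297,872.34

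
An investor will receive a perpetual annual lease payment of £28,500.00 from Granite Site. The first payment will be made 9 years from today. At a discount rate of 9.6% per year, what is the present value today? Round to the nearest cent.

Value at end of year 8: C / r = £28,500.00 / 0.096 = £296,875.0000
Discount to today: PV = £296,875.0000 / (1 + 0.096)^8 = £296,875.0000 / 2.082018 = £142,590.04

£142590.04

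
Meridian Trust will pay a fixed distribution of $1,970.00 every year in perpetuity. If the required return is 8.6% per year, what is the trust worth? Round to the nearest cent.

Level perpetuity: PV = C / r = $1,970.00 / 0.086 = $22,906.98

$22906.98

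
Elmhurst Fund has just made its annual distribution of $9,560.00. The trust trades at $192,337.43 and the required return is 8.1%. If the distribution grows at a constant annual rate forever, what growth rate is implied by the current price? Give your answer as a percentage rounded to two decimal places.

2.98%

P = D₀(1+g)/(r−g) ⇒ P(r−g) = D₀(1+g) ⇒ g(P+D₀) = P·r − D₀
g = (P·r − D₀)/(P + D₀) = ($192,337.43×0.081 − $9,560.00) / ($192,337.43 + $9,560.00) = 0.029814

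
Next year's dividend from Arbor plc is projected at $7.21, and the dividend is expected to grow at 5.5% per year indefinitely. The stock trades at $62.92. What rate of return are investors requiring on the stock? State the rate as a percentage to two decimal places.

P = D₁/(r − g) ⇒ r = D₁/P + g = $7.2100/$62.92 + 0.055 = 0.114590 + 0.055 = 0.169590

16.96%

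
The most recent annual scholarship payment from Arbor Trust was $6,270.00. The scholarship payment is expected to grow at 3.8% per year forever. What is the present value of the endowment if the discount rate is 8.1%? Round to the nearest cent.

D₁ = D₀ × (1 + g) = $6,270.00 × 1.038 = $6,508.2600
Growing perpetuity: P = D₁ / (r − g) = $6,508.2600 / (0.081 − 0.038) = $151,354.88

$151354.88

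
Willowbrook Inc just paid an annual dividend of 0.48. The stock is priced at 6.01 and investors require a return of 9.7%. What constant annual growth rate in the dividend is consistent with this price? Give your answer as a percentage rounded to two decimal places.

P = D₀(1+g)/(r−g) ⇒ P(r−g) = D₀(1+g) ⇒ g(P+D₀) = P·r − D₀
g = (P·r − D₀)/(P + D₀) = (6.01×0.097 − 0.48) / (6.01 + 0.48) = 0.015866

1.59%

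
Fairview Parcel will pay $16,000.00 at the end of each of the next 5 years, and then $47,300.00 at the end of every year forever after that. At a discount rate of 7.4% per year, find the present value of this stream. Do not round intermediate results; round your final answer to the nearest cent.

PV of 5-year annuity: $16,000.00 × [1 − (1+0.074)^−5] / 0.074 = 64906.48629
Perpetuity value at year 5: $47,300.00 / 0.074 = 639189.18919
PV of perpetuity: 639189.18919 / (1+0.074)^5 = 447309.38911
Total PV = 64906.48629 + 447309.38911 = 512215.87539

$512215.88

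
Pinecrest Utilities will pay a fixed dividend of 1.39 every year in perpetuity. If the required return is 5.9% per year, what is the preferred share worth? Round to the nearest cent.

Level perpetuity: PV = C / r = 1.39 / 0.059 = 23.56

23.56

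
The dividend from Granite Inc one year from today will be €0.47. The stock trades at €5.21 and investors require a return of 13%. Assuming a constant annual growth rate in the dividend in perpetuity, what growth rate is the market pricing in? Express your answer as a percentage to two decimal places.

P = D₁/(r−g) ⇒ g = r − D₁/P = 0.13 − €0.47/€5.21 = 0.039789

3.98%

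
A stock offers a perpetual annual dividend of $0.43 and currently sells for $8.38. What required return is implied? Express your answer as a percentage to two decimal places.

P = C/r ⇒ r = C/P = $0.43/$8.38 = 0.051313

5.13%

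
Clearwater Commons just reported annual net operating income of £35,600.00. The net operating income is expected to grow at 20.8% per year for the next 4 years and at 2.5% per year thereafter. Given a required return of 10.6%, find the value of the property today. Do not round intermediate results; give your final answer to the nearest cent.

£819517.11

D_1 = 43004.80000
D_2 = 51949.79840
D_3 = 62755.35647
D_4 = 75808.47061
Terminal value at year 4: TV = D_4×(1+g_2)/(r−g_2) = 77703.68238/0.081 = 959304.72071
P_0 = D_1/(1+r)^1 + D_2/(1+r)^2 + D_3/(1+r)^3 + D_4/(1+r)^4 + TV/(1+r)^4
    = 38883.18264 + 42469.15428 + 46385.83939 + 50663.73778 + 641115.20029 = 819517.11437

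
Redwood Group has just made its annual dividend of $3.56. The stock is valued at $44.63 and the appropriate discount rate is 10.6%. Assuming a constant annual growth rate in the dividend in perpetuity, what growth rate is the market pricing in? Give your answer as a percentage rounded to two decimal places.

P = D₀(1+g)/(r−g) ⇒ P(r−g) = D₀(1+g) ⇒ g(P+D₀) = P·r − D₀
g = (P·r − D₀)/(P + D₀) = ($44.63×0.106 − $3.56) / ($44.63 + $3.56) = 0.024295

2.43%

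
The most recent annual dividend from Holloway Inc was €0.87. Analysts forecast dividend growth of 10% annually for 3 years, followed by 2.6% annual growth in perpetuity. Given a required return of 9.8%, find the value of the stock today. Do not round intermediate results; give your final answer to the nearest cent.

€15.08

D_1 = 0.95700
D_2 = 1.05270
D_3 = 1.15797
Terminal value at year 3: TV = D_3×(1+g_2)/(r−g_2) = 1.18808/0.072 = 16.50107
P_0 = D_1/(1+r)^1 + D_2/(1+r)^2 + D_3/(1+r)^3 + TV/(1+r)^3
    = 0.87158 + 0.87317 + 0.87476 + 12.46537 = 15.08489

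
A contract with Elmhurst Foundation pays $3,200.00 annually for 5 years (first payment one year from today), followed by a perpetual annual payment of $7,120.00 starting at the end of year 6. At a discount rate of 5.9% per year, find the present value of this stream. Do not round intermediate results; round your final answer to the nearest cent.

$104120.48

PV of 5-year annuity: $3,200.00 × [1 − (1+0.059)^−5] / 0.059 = 13516.31331
Perpetuity value at year 5: $7,120.00 / 0.059 = 120677.96610
PV of perpetuity: 120677.96610 / (1+0.059)^5 = 90604.16900
Total PV = 13516.31331 + 90604.16900 = 104120.48230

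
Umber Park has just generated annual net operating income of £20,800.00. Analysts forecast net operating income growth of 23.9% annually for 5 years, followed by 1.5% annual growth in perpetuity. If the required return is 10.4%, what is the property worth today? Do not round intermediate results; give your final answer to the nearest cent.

D_1 = 25771.20000
D_2 = 31930.51680
D_3 = 39561.91032
D_4 = 49017.20688
D_5 = 60732.31932
Terminal value at year 5: TV = D_5×(1+g_2)/(r−g_2) = 61643.30411/0.089 = 692621.39455
P_0 = D_1/(1+r)^1 + D_2/(1+r)^2 + D_3/(1+r)^3 + D_4/(1+r)^4 + D_5/(1+r)^5 + TV/(1+r)^5
    = 23343.47826 + 26197.97968 + 29401.53698 + 32996.83362 + 37031.77251 + 422328.64156 = 571300.24260

£571300.24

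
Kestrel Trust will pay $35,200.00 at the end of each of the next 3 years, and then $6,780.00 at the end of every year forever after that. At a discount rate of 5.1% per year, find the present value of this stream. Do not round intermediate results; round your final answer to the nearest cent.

$210191.09

PV of 3-year annuity: $35,200.00 × [1 − (1+0.051)^−3] / 0.051 = 95678.99401
Perpetuity value at year 3: $6,780.00 / 0.051 = 132941.17647
PV of perpetuity: 132941.17647 / (1+0.051)^3 = 114512.09751
Total PV = 95678.99401 + 114512.09751 = 210191.09152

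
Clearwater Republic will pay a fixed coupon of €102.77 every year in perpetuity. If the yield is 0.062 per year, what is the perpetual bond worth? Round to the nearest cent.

€1657.58

Level perpetuity: PV = C / r = €102.77 / 0.062 = €1,657.58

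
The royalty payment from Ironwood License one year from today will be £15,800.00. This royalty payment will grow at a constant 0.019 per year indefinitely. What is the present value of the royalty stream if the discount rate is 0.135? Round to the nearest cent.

£136206.90

Growing perpetuity: P = D₁ / (r − g) = £15,800.0000 / (0.135 − 0.019) = £136,206.90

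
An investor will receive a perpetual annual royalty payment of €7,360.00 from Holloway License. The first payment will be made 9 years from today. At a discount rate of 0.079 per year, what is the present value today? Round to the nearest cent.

€50708.31

Value at end of year 8: C / r = €7,360.00 / 0.079 = €93,164.5570
Discount to today: PV = €93,164.5570 / (1 + 0.079)^8 = €93,164.5570 / 1.837264 = €50,708.31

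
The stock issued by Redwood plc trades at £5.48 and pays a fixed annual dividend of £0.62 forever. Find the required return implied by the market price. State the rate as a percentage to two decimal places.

11.31%

P = C/r ⇒ r = C/P = £0.62/£5.48 = 0.113139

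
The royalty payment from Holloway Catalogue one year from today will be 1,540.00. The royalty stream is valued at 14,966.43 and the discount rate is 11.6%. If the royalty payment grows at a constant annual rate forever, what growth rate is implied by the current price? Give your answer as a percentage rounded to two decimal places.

1.31%

P = D₁/(r−g) ⇒ g = r − D₁/P = 0.116 − 1,540.00/14,966.43 = 0.013103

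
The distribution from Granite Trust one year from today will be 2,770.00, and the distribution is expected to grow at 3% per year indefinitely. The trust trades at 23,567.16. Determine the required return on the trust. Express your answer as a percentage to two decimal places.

P = D₁/(r − g) ⇒ r = D₁/P + g = 2,770.0000/23,567.16 + 0.03 = 0.117536 + 0.03 = 0.147536

14.75%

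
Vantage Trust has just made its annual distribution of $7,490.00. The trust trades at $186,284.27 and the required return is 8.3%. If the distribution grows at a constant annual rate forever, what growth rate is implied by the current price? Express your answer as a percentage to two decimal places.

P = D₀(1+g)/(r−g) ⇒ P(r−g) = D₀(1+g) ⇒ g(P+D₀) = P·r − D₀
g = (P·r − D₀)/(P + D₀) = ($186,284.27×0.083 − $7,490.00) / ($186,284.27 + $7,490.00) = 0.041139

4.11%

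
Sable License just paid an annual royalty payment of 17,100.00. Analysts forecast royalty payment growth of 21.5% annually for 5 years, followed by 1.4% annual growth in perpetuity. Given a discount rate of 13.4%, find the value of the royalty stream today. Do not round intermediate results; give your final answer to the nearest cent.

309680.72

D_1 = 20776.50000
D_2 = 25243.44750
D_3 = 30670.78871
D_4 = 37265.00829
D_5 = 45276.98507
Terminal value at year 5: TV = D_5×(1+g_2)/(r−g_2) = 45910.86286/0.12 = 382590.52382
P_0 = D_1/(1+r)^1 + D_2/(1+r)^2 + D_3/(1+r)^3 + D_4/(1+r)^4 + D_5/(1+r)^5 + TV/(1+r)^5
    = 18321.42857 + 19630.10204 + 21032.25219 + 22534.55591 + 24144.16705 + 204018.21158 = 309680.71734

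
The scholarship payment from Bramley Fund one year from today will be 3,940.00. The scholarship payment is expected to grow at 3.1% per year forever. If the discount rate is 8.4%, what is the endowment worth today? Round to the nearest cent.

74339.62

Growing perpetuity: P = D₁ / (r − g) = 3,940.0000 / (0.084 − 0.031) = 74,339.62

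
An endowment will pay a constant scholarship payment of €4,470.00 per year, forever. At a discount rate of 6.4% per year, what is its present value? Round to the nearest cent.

€69843.75

Level perpetuity: PV = C / r = €4,470.00 / 0.064 = €69,843.75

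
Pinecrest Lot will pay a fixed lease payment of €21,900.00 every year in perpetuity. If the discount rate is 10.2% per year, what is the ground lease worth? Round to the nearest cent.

Level perpetuity: PV = C / r = €21,900.00 / 0.102 = €214,705.88

€214705.88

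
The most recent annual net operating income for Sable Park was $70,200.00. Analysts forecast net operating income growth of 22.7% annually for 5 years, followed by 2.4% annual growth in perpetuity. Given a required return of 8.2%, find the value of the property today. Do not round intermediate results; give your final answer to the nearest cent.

D_1 = 86135.40000
D_2 = 105688.13580
D_3 = 129679.34263
D_4 = 159116.55340
D_5 = 195236.01103
Terminal value at year 5: TV = D_5×(1+g_2)/(r−g_2) = 199921.67529/0.058 = 3446925.43603
P_0 = D_1/(1+r)^1 + D_2/(1+r)^2 + D_3/(1+r)^3 + D_4/(1+r)^4 + D_5/(1+r)^5 + TV/(1+r)^5
    = 79607.57856 + 90275.87698 + 102373.84571 + 116093.07641 + 131650.83619 + 2324318.21140 = 2844319.42524

$2844319.43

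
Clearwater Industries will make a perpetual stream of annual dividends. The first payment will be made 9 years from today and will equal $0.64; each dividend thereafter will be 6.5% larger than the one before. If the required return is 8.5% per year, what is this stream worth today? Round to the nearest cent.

$16.66

Value at end of year 8: C₁ / (r − g) = $0.64 / (0.085 − 0.065) = $32.0000
Discount to today: PV = $32.0000 / (1 + 0.085)^8 = $32.0000 / 1.920604 = $16.66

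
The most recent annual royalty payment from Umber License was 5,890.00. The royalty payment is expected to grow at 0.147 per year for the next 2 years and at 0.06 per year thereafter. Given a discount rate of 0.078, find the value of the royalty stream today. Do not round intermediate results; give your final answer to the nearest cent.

405614.41

D_1 = 6755.83000
D_2 = 7748.93701
Terminal value at year 2: TV = D_2×(1+g_2)/(r−g_2) = 8213.87323/0.018 = 456326.29059
P_0 = D_1/(1+r)^1 + D_2/(1+r)^2 + TV/(1+r)^2
    = 6267.00371 + 6668.13846 + 392679.26466 = 405614.40682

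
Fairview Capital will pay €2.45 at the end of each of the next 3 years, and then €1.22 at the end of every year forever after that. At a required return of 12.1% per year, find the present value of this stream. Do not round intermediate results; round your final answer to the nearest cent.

PV of 3-year annuity: €2.45 × [1 − (1+0.121)^−3] / 0.121 = 5.87439
Perpetuity value at year 3: €1.22 / 0.121 = 10.08264
PV of perpetuity: 10.08264 / (1+0.121)^3 = 7.15744
Total PV = 5.87439 + 7.15744 = 13.03183

€13.03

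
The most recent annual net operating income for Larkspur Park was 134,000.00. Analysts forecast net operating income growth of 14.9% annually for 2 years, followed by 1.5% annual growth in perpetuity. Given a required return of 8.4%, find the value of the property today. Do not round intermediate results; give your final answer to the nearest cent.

D_1 = 153966.00000
D_2 = 176906.93400
Terminal value at year 2: TV = D_2×(1+g_2)/(r−g_2) = 179560.53801/0.069 = 2602326.63783
P_0 = D_1/(1+r)^1 + D_2/(1+r)^2 + TV/(1+r)^2
    = 142035.05535 + 150551.91753 + 2214640.52592 = 2507227.49880

2507227.50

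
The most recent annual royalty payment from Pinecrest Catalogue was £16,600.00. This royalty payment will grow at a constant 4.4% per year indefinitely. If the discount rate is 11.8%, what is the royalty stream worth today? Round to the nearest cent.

D₁ = D₀ × (1 + g) = £16,600.00 × 1.044 = £17,330.4000
Growing perpetuity: P = D₁ / (r − g) = £17,330.4000 / (0.118 − 0.044) = £234,194.59

£234194.59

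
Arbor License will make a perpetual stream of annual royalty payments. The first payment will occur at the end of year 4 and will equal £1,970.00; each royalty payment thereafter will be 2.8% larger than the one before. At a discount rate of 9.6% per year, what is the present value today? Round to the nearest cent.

£22005.22

Value at end of year 3: C₁ / (r − g) = £1,970.00 / (0.096 − 0.028) = £28,970.5882
Discount to today: PV = £28,970.5882 / (1 + 0.096)^3 = £28,970.5882 / 1.316533 = £22,005.22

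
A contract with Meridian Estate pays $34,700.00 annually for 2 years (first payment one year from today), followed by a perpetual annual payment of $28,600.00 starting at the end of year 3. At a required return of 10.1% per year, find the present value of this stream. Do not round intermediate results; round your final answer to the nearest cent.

PV of 2-year annuity: $34,700.00 × [1 − (1+0.101)^−2] / 0.101 = 60142.41863
Perpetuity value at year 2: $28,600.00 / 0.101 = 283168.31683
PV of perpetuity: 283168.31683 / (1+0.101)^2 = 233598.48477
Total PV = 60142.41863 + 233598.48477 = 293740.90339

$293740.90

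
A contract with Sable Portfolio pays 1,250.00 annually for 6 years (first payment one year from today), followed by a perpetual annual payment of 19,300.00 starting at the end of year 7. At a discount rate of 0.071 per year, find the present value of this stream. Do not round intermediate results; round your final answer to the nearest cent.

186059.91

PV of 6-year annuity: 1,250.00 × [1 − (1+0.071)^−6] / 0.071 = 5939.82540
Perpetuity value at year 6: 19,300.00 / 0.071 = 271830.98592
PV of perpetuity: 271830.98592 / (1+0.071)^6 = 180120.08171
Total PV = 5939.82540 + 180120.08171 = 186059.90711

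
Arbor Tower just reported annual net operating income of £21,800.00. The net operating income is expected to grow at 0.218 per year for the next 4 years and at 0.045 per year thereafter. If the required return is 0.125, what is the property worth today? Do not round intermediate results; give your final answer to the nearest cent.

£498030.46

D_1 = 26552.40000
D_2 = 32340.82320
D_3 = 39391.12266
D_4 = 47978.38740
Terminal value at year 4: TV = D_4×(1+g_2)/(r−g_2) = 50137.41483/0.08 = 626717.68537
P_0 = D_1/(1+r)^1 + D_2/(1+r)^2 + D_3/(1+r)^3 + D_4/(1+r)^4 + TV/(1+r)^4
    = 23602.13333 + 25553.24302 + 27665.64445 + 29952.67105 + 391256.76563 = 498030.45748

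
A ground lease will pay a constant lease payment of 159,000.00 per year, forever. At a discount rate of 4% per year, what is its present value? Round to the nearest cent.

3975000.00

Level perpetuity: PV = C / r = 159,000.00 / 0.04 = 3,975,000.00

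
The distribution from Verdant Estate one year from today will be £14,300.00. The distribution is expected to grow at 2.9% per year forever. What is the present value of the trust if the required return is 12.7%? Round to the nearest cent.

Growing perpetuity: P = D₁ / (r − g) = £14,300.0000 / (0.127 − 0.029) = £145,918.37

£145918.37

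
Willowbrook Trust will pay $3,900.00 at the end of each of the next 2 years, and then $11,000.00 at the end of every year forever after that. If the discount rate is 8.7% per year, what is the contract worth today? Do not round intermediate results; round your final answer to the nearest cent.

$113896.08

PV of 2-year annuity: $3,900.00 × [1 − (1+0.087)^−2] / 0.087 = 6888.55242
Perpetuity value at year 2: $11,000.00 / 0.087 = 126436.78161
PV of perpetuity: 126436.78161 / (1+0.087)^2 = 107007.53118
Total PV = 6888.55242 + 107007.53118 = 113896.08361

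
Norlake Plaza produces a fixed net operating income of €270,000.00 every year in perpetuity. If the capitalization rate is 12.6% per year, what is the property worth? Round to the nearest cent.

€2142857.14

Level perpetuity: PV = C / r = €270,000.00 / 0.126 = €2,142,857.14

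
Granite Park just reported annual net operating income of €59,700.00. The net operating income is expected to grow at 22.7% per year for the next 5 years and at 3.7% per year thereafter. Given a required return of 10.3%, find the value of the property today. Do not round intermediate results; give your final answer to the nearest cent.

D_1 = 73251.90000
D_2 = 89880.08130
D_3 = 110282.85976
D_4 = 135317.06892
D_5 = 166034.04356
Terminal value at year 5: TV = D_5×(1+g_2)/(r−g_2) = 172177.30318/0.066 = 2608747.01782
P_0 = D_1/(1+r)^1 + D_2/(1+r)^2 + D_3/(1+r)^3 + D_4/(1+r)^4 + D_5/(1+r)^5 + TV/(1+r)^5
    = 66411.51405 + 73877.54102 + 82182.90374 + 91421.96092 + 101699.67910 + 1597917.68524 = 2013511.28408

€2013511.28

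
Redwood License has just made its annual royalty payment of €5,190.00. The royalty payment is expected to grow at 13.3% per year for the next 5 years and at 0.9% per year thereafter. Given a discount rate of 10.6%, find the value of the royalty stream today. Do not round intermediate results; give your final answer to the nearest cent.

D_1 = 5880.27000
D_2 = 6662.34591
D_3 = 7548.43792
D_4 = 8552.38016
D_5 = 9689.84672
Terminal value at year 5: TV = D_5×(1+g_2)/(r−g_2) = 9777.05534/0.097 = 100794.38495
P_0 = D_1/(1+r)^1 + D_2/(1+r)^2 + D_3/(1+r)^3 + D_4/(1+r)^4 + D_5/(1+r)^5 + TV/(1+r)^5
    = 5316.69982 + 5446.49267 + 5579.45407 + 5715.66135 + 5855.19377 + 60906.08781 = 88819.58949

€88819.59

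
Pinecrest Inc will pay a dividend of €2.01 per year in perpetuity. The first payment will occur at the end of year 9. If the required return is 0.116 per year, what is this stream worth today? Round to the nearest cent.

Value at end of year 8: C / r = €2.01 / 0.116 = €17.3276
Discount to today: PV = €17.3276 / (1 + 0.116)^8 = €17.3276 / 2.406099 = €7.20

€7.20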